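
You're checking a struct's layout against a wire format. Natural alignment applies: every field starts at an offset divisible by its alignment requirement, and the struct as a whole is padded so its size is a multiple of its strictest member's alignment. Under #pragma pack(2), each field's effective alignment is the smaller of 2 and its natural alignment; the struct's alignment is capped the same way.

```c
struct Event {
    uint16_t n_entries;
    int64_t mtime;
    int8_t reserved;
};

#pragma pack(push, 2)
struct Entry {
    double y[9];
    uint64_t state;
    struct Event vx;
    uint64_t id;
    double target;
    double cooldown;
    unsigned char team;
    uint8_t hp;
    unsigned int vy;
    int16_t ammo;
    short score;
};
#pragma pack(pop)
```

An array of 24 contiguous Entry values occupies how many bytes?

Event: n_entries at 0 (size 2, align 2) → ends 2; pad 6 to align 8 for mtime; mtime at 8 (size 8, align 8) → ends 16; reserved at 16 (size 1, align 1) → ends 17; tail pad 7 to reach multiple of 8; total 24 bytes, alignment 8
y at 0 (size 72, align 2) → ends 72
state at 72 (size 8, align 2) → ends 80
vx at 80 (size 24, align 2) → ends 104
id at 104 (size 8, align 2) → ends 112
target at 112 (size 8, align 2) → ends 120
cooldown at 120 (size 8, align 2) → ends 128
team at 128 (size 1, align 1) → ends 129
hp at 129 (size 1, align 1) → ends 130
vy at 130 (size 4, align 2) → ends 134
ammo at 134 (size 2, align 2) → ends 136
score at 136 (size 2, align 2) → ends 138
total 138 bytes, alignment 2
array of 24: 24 × 138 = 3312

3312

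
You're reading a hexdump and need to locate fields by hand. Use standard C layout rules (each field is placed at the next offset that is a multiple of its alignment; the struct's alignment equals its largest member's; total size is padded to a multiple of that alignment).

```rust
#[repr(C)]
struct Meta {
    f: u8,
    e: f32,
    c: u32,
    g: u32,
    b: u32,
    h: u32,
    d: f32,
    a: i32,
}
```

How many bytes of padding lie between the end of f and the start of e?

3

@0: f [1B, align 1] → 1
+3 pad (align 4)
@4: e [4B, align 4] → 8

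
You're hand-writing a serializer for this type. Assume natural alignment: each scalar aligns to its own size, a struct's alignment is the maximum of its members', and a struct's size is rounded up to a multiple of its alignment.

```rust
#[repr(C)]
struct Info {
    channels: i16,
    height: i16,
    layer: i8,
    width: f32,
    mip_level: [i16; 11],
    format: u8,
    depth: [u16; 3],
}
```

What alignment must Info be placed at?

4

member alignments: channels=2, height=2, layer=1, width=4, mip_level=2, format=1, depth=2
max = 4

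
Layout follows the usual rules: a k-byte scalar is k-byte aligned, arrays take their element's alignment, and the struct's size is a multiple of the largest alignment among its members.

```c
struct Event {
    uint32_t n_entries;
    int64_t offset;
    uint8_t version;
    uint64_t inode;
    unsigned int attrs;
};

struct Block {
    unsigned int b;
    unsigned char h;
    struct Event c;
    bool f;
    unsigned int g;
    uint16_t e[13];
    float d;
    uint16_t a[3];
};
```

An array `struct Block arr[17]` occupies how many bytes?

1632

Event: @0: n_entries [4B, align 4] → 4; +4 pad (align 8); @8: offset [8B, align 8] → 16; @16: version [1B, align 1] → 17; +7 pad (align 8); @24: inode [8B, align 8] → 32; @32: attrs [4B, align 4] → 36; +4 tail pad (align 8); size 40, align 8
@0: b [4B, align 4] → 4
@4: h [1B, align 1] → 5
+3 pad (align 8)
@8: c [40B, align 8] → 48
@48: f [1B, align 1] → 49
+3 pad (align 4)
@52: g [4B, align 4] → 56
@56: e [26B, align 2] → 82
+2 pad (align 4)
@84: d [4B, align 4] → 88
@88: a [6B, align 2] → 94
+2 tail pad (align 8)
size 96, align 8
array of 17: 17 × 96 = 1632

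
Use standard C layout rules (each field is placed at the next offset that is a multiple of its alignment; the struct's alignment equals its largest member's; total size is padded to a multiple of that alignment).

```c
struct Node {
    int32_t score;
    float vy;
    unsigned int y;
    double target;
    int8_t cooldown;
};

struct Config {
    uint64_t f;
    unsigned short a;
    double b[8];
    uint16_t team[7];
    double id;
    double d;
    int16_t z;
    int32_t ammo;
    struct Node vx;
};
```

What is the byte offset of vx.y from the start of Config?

128

Node: @0: score [4B, align 4] → 4; @4: vy [4B, align 4] → 8; @8: y [4B, align 4] → 12; +4 pad (align 8); @16: target [8B, align 8] → 24; @24: cooldown [1B, align 1] → 25; +7 tail pad (align 8); size 32, align 8
@0: f [8B, align 8] → 8
@8: a [2B, align 2] → 10
+6 pad (align 8)
@16: b [64B, align 8] → 80
@80: team [14B, align 2] → 94
+2 pad (align 8)
@96: id [8B, align 8] → 104
@104: d [8B, align 8] → 112
@112: z [2B, align 2] → 114
+2 pad (align 4)
@116: ammo [4B, align 4] → 120
@120: vx [32B, align 8] → 152
within Node: y at 8
120 + 8 = 128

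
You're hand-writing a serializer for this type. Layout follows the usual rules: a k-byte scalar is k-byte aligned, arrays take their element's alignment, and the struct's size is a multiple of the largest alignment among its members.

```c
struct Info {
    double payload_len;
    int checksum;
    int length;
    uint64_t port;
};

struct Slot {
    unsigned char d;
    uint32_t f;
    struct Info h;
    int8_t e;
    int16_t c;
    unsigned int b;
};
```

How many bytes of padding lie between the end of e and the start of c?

Info: @0: payload_len [8B, align 8] → 8; @8: checksum [4B, align 4] → 12; @12: length [4B, align 4] → 16; @16: port [8B, align 8] → 24; size 24, align 8
@0: d [1B, align 1] → 1
+3 pad (align 4)
@4: f [4B, align 4] → 8
@8: h [24B, align 8] → 32
@32: e [1B, align 1] → 33
+1 pad (align 2)
@34: c [2B, align 2] → 36

1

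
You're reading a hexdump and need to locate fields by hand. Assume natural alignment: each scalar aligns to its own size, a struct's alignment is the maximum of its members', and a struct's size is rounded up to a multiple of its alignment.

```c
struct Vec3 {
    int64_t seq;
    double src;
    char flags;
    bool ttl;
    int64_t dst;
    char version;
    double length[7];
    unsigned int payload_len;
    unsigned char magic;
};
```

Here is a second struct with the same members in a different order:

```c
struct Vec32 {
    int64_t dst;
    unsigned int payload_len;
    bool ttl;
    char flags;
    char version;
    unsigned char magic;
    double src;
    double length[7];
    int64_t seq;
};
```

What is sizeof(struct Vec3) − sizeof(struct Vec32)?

16

@0: seq [8B, align 8] → 8
@8: src [8B, align 8] → 16
@16: flags [1B, align 1] → 17
@17: ttl [1B, align 1] → 18
+6 pad (align 8)
@24: dst [8B, align 8] → 32
@32: version [1B, align 1] → 33
+7 pad (align 8)
@40: length [56B, align 8] → 96
@96: payload_len [4B, align 4] → 100
@100: magic [1B, align 1] → 101
+3 tail pad (align 8)
size 104, align 8
— Vec32 —
@0: dst [8B, align 8] → 8
@8: payload_len [4B, align 4] → 12
@12: ttl [1B, align 1] → 13
@13: flags [1B, align 1] → 14
@14: version [1B, align 1] → 15
@15: magic [1B, align 1] → 16
@16: src [8B, align 8] → 24
@24: length [56B, align 8] → 80
@80: seq [8B, align 8] → 88
size 88, align 8
104 − 88 = 16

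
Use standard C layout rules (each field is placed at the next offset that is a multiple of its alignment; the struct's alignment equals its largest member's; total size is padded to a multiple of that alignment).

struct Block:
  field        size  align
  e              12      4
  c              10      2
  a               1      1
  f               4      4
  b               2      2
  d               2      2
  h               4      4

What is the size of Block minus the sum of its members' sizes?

0..12  e  (12B, 4-aligned)
12..22  c  (10B, 2-aligned)
22..23  a  (1B, 1-aligned)
23..24  -- padding (1B)
24..28  f  (4B, 4-aligned)
28..30  b  (2B, 2-aligned)
30..32  d  (2B, 2-aligned)
32..36  h  (4B, 4-aligned)
sizeof = 36, alignof = 4
data bytes 35, size 36 → padding 1

1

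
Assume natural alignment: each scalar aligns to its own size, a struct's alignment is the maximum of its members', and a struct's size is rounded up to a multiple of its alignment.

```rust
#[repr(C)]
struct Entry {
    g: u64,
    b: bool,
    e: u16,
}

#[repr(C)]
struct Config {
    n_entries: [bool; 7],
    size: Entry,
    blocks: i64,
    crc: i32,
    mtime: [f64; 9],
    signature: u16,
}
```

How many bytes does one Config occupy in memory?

120 bytes

Entry: @0: g [8B, align 8] → 8; @8: b [1B, align 1] → 9; +1 pad (align 2); @10: e [2B, align 2] → 12; +4 tail pad (align 8); size 16, align 8
@0: n_entries [7B, align 1] → 7
+1 pad (align 8)
@8: size [16B, align 8] → 24
@24: blocks [8B, align 8] → 32
@32: crc [4B, align 4] → 36
+4 pad (align 8)
@40: mtime [72B, align 8] → 112
@112: signature [2B, align 2] → 114
+6 tail pad (align 8)
size 120, align 8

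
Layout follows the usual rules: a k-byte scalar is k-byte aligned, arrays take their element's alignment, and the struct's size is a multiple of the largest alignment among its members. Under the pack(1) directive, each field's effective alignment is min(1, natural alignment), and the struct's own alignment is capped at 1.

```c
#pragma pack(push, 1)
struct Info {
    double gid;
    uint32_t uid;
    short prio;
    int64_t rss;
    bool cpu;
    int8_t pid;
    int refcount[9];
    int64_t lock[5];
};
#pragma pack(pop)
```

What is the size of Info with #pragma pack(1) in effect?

0..8  gid  (8B, 1-aligned)
8..12  uid  (4B, 1-aligned)
12..14  prio  (2B, 1-aligned)
14..22  rss  (8B, 1-aligned)
22..23  cpu  (1B, 1-aligned)
23..24  pid  (1B, 1-aligned)
24..60  refcount  (36B, 1-aligned)
60..100  lock  (40B, 1-aligned)
sizeof = 100, alignof = 1

100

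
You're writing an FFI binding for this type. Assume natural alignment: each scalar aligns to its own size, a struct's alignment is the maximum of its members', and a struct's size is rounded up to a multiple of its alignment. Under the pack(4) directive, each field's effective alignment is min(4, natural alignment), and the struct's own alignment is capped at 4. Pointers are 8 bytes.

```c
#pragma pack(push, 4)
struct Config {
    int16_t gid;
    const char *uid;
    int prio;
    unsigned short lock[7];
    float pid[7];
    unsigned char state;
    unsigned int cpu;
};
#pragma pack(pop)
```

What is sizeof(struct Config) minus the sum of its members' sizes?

7

@0: gid [2B, align 2] → 2
+2 pad (align 4)
@4: uid [8B, align 4] → 12
@12: prio [4B, align 4] → 16
@16: lock [14B, align 2] → 30
+2 pad (align 4)
@32: pid [28B, align 4] → 60
@60: state [1B, align 1] → 61
+3 pad (align 4)
@64: cpu [4B, align 4] → 68
size 68, align 4
data bytes 61, size 68 → padding 7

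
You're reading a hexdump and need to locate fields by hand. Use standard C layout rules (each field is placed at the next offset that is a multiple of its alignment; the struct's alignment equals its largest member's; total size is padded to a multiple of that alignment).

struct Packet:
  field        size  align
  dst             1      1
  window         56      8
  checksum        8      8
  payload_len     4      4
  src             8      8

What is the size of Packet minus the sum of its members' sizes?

@0: dst [1B, align 1] → 1
+7 pad (align 8)
@8: window [56B, align 8] → 64
@64: checksum [8B, align 8] → 72
@72: payload_len [4B, align 4] → 76
+4 pad (align 8)
@80: src [8B, align 8] → 88
size 88, align 8
data bytes 77, size 88 → padding 11

11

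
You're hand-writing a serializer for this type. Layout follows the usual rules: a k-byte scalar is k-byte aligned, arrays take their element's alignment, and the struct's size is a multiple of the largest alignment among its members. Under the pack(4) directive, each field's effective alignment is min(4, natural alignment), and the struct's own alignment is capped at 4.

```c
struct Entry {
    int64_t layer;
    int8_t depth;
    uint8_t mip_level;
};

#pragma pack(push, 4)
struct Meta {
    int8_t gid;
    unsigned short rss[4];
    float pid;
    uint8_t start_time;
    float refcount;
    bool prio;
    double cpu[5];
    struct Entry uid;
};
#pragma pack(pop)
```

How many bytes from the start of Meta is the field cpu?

28

Entry: 0..8  layer  (8B, 8-aligned); 8..9  depth  (1B, 1-aligned); 9..10  mip_level  (1B, 1-aligned); 10..16  -- tail padding (6B); sizeof = 16, alignof = 8
0..1  gid  (1B, 1-aligned)
1..2  -- padding (1B)
2..10  rss  (8B, 2-aligned)
10..12  -- padding (2B)
12..16  pid  (4B, 4-aligned)
16..17  start_time  (1B, 1-aligned)
17..20  -- padding (3B)
20..24  refcount  (4B, 4-aligned)
24..25  prio  (1B, 1-aligned)
25..28  -- padding (3B)
28..68  cpu  (40B, 4-aligned)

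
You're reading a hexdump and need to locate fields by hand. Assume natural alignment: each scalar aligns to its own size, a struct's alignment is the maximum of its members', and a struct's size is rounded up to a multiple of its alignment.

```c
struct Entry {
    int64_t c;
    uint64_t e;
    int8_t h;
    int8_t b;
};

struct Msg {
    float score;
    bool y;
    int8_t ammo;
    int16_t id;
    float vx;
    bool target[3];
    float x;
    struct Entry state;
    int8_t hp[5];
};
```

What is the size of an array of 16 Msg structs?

Entry: 0..8  c  (8B, 8-aligned); 8..16  e  (8B, 8-aligned); 16..17  h  (1B, 1-aligned); 17..18  b  (1B, 1-aligned); 18..24  -- tail padding (6B); sizeof = 24, alignof = 8
0..4  score  (4B, 4-aligned)
4..5  y  (1B, 1-aligned)
5..6  ammo  (1B, 1-aligned)
6..8  id  (2B, 2-aligned)
8..12  vx  (4B, 4-aligned)
12..15  target  (3B, 1-aligned)
15..16  -- padding (1B)
16..20  x  (4B, 4-aligned)
20..24  -- padding (4B)
24..48  state  (24B, 8-aligned)
48..53  hp  (5B, 1-aligned)
53..56  -- tail padding (3B)
sizeof = 56, alignof = 8
array of 16: 16 × 56 = 896

896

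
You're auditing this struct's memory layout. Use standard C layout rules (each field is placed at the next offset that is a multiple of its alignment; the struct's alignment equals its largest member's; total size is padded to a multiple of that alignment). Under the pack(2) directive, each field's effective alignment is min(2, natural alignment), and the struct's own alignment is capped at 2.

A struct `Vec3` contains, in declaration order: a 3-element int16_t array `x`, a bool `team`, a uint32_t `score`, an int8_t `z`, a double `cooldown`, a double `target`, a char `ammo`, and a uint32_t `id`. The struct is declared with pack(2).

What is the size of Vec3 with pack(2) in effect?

36

0..6  x  (6B, 2-aligned)
6..7  team  (1B, 1-aligned)
7..8  -- padding (1B)
8..12  score  (4B, 2-aligned)
12..13  z  (1B, 1-aligned)
13..14  -- padding (1B)
14..22  cooldown  (8B, 2-aligned)
22..30  target  (8B, 2-aligned)
30..31  ammo  (1B, 1-aligned)
31..32  -- padding (1B)
32..36  id  (4B, 2-aligned)
sizeof = 36, alignof = 2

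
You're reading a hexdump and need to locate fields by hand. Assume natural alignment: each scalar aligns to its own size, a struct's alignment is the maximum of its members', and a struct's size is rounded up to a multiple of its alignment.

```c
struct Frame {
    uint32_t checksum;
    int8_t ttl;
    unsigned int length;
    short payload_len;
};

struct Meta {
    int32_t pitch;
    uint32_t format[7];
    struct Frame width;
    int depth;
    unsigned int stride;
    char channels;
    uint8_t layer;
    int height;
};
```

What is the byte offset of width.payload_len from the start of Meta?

Frame: checksum at 0 (size 4, align 4) → ends 4; ttl at 4 (size 1, align 1) → ends 5; pad 3 to align 4 for length; length at 8 (size 4, align 4) → ends 12; payload_len at 12 (size 2, align 2) → ends 14; tail pad 2 to reach multiple of 4; total 16 bytes, alignment 4
pitch at 0 (size 4, align 4) → ends 4
format at 4 (size 28, align 4) → ends 32
width at 32 (size 16, align 4) → ends 48
within Frame: payload_len at 12
32 + 12 = 44

44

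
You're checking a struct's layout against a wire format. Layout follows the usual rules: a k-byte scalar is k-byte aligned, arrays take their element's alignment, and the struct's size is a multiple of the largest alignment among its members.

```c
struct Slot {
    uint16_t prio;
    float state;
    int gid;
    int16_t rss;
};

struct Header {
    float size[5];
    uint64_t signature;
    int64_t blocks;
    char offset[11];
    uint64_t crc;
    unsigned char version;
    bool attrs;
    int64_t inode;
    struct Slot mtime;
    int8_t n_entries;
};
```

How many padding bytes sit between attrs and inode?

6

Slot: @0: prio [2B, align 2] → 2; +2 pad (align 4); @4: state [4B, align 4] → 8; @8: gid [4B, align 4] → 12; @12: rss [2B, align 2] → 14; +2 tail pad (align 4); size 16, align 4
@0: size [20B, align 4] → 20
+4 pad (align 8)
@24: signature [8B, align 8] → 32
@32: blocks [8B, align 8] → 40
@40: offset [11B, align 1] → 51
+5 pad (align 8)
@56: crc [8B, align 8] → 64
@64: version [1B, align 1] → 65
@65: attrs [1B, align 1] → 66
+6 pad (align 8)
@72: inode [8B, align 8] → 80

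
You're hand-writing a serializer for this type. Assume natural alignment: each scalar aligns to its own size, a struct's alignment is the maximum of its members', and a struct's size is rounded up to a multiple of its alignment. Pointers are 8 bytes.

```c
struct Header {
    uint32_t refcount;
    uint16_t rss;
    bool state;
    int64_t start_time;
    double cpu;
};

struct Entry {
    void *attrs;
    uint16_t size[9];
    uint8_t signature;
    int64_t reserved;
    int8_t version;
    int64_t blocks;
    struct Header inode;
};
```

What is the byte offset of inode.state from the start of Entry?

Header: @0: refcount [4B, align 4] → 4; @4: rss [2B, align 2] → 6; @6: state [1B, align 1] → 7; +1 pad (align 8); @8: start_time [8B, align 8] → 16; @16: cpu [8B, align 8] → 24; size 24, align 8
@0: attrs [8B, align 8] → 8
@8: size [18B, align 2] → 26
@26: signature [1B, align 1] → 27
+5 pad (align 8)
@32: reserved [8B, align 8] → 40
@40: version [1B, align 1] → 41
+7 pad (align 8)
@48: blocks [8B, align 8] → 56
@56: inode [24B, align 8] → 80
within Header: state at 6
56 + 6 = 62

62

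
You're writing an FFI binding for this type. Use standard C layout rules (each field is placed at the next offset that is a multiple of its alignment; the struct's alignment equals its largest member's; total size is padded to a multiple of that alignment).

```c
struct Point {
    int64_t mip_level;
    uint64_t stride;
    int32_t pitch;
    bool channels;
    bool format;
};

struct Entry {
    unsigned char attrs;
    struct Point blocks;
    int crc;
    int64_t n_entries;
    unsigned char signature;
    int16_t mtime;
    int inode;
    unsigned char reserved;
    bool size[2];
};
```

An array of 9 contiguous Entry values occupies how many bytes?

576

Point: mip_level at 0 (size 8, align 8) → ends 8; stride at 8 (size 8, align 8) → ends 16; pitch at 16 (size 4, align 4) → ends 20; channels at 20 (size 1, align 1) → ends 21; format at 21 (size 1, align 1) → ends 22; tail pad 2 to reach multiple of 8; total 24 bytes, alignment 8
attrs at 0 (size 1, align 1) → ends 1
pad 7 to align 8 for blocks
blocks at 8 (size 24, align 8) → ends 32
crc at 32 (size 4, align 4) → ends 36
pad 4 to align 8 for n_entries
n_entries at 40 (size 8, align 8) → ends 48
signature at 48 (size 1, align 1) → ends 49
pad 1 to align 2 for mtime
mtime at 50 (size 2, align 2) → ends 52
inode at 52 (size 4, align 4) → ends 56
reserved at 56 (size 1, align 1) → ends 57
size at 57 (size 2, align 1) → ends 59
tail pad 5 to reach multiple of 8
total 64 bytes, alignment 8
array of 9: 9 × 64 = 576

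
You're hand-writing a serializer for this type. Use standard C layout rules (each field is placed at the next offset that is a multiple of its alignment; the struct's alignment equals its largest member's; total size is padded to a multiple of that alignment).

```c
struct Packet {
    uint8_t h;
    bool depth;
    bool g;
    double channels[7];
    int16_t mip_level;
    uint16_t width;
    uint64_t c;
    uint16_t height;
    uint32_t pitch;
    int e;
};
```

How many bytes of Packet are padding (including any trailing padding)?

0..1  h  (1B, 1-aligned)
1..2  depth  (1B, 1-aligned)
2..3  g  (1B, 1-aligned)
3..8  -- padding (5B)
8..64  channels  (56B, 8-aligned)
64..66  mip_level  (2B, 2-aligned)
66..68  width  (2B, 2-aligned)
68..72  -- padding (4B)
72..80  c  (8B, 8-aligned)
80..82  height  (2B, 2-aligned)
82..84  -- padding (2B)
84..88  pitch  (4B, 4-aligned)
88..92  e  (4B, 4-aligned)
92..96  -- tail padding (4B)
sizeof = 96, alignof = 8
data bytes 81, size 96 → padding 15

15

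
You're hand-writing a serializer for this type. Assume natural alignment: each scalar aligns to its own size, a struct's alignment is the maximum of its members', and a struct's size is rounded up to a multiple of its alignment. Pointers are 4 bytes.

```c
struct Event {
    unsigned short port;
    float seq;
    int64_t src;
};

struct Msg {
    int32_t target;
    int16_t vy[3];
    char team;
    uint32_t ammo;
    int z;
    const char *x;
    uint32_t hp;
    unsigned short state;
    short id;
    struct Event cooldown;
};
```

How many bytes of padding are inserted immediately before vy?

0

Event: @0: port [2B, align 2] → 2; +2 pad (align 4); @4: seq [4B, align 4] → 8; @8: src [8B, align 8] → 16; size 16, align 8
@0: target [4B, align 4] → 4
@4: vy [6B, align 2] → 10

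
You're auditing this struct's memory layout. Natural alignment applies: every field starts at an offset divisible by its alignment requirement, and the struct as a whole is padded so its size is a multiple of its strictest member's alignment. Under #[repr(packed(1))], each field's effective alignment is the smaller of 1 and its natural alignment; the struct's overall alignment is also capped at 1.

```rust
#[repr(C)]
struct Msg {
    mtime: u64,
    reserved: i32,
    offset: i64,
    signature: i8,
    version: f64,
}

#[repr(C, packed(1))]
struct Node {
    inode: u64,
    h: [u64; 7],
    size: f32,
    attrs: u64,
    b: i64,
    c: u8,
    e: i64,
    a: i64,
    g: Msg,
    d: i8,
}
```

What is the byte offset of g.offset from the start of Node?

117

Msg: mtime at 0 (size 8, align 8) → ends 8; reserved at 8 (size 4, align 4) → ends 12; pad 4 to align 8 for offset; offset at 16 (size 8, align 8) → ends 24; signature at 24 (size 1, align 1) → ends 25; pad 7 to align 8 for version; version at 32 (size 8, align 8) → ends 40; total 40 bytes, alignment 8
inode at 0 (size 8, align 1) → ends 8
h at 8 (size 56, align 1) → ends 64
size at 64 (size 4, align 1) → ends 68
attrs at 68 (size 8, align 1) → ends 76
b at 76 (size 8, align 1) → ends 84
c at 84 (size 1, align 1) → ends 85
e at 85 (size 8, align 1) → ends 93
a at 93 (size 8, align 1) → ends 101
g at 101 (size 40, align 1) → ends 141
within Msg: offset at 16
101 + 16 = 117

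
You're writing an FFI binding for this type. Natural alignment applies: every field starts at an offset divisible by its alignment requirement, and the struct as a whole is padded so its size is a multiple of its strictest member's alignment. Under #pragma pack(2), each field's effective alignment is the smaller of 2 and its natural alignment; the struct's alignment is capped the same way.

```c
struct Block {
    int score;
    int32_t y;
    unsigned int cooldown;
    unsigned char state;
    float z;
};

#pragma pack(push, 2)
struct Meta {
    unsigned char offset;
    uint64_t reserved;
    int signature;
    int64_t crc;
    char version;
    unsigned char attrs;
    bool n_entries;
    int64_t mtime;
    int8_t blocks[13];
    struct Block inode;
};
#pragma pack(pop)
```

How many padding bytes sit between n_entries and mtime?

1

Block: score at 0 (size 4, align 4) → ends 4; y at 4 (size 4, align 4) → ends 8; cooldown at 8 (size 4, align 4) → ends 12; state at 12 (size 1, align 1) → ends 13; pad 3 to align 4 for z; z at 16 (size 4, align 4) → ends 20; total 20 bytes, alignment 4
offset at 0 (size 1, align 1) → ends 1
pad 1 to align 2 for reserved
reserved at 2 (size 8, align 2) → ends 10
signature at 10 (size 4, align 2) → ends 14
crc at 14 (size 8, align 2) → ends 22
version at 22 (size 1, align 1) → ends 23
attrs at 23 (size 1, align 1) → ends 24
n_entries at 24 (size 1, align 1) → ends 25
pad 1 to align 2 for mtime
mtime at 26 (size 8, align 2) → ends 34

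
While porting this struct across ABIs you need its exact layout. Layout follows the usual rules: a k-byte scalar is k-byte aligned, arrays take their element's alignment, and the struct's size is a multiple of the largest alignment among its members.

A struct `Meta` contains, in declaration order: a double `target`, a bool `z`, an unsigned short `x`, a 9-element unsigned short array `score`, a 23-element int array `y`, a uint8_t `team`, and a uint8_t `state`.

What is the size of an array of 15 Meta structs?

1920

@0: target [8B, align 8] → 8
@8: z [1B, align 1] → 9
+1 pad (align 2)
@10: x [2B, align 2] → 12
@12: score [18B, align 2] → 30
+2 pad (align 4)
@32: y [92B, align 4] → 124
@124: team [1B, align 1] → 125
@125: state [1B, align 1] → 126
+2 tail pad (align 8)
size 128, align 8
array of 15: 15 × 128 = 1920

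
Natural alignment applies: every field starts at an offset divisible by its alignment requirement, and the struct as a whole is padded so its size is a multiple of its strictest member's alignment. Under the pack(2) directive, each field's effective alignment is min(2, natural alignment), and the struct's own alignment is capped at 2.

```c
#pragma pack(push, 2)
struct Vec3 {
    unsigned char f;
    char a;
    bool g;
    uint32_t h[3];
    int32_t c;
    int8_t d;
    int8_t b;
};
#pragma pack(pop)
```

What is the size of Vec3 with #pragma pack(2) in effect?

22

@0: f [1B, align 1] → 1
@1: a [1B, align 1] → 2
@2: g [1B, align 1] → 3
+1 pad (align 2)
@4: h [12B, align 2] → 16
@16: c [4B, align 2] → 20
@20: d [1B, align 1] → 21
@21: b [1B, align 1] → 22
size 22, align 2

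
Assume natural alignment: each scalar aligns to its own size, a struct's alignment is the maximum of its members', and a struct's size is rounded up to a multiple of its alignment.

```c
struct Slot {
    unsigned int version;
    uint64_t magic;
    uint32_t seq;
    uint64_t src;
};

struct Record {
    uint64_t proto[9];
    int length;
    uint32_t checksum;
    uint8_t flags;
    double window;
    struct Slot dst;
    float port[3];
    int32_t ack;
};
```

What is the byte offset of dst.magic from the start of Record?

Slot: 0..4  version  (4B, 4-aligned); 4..8  -- padding (4B); 8..16  magic  (8B, 8-aligned); 16..20  seq  (4B, 4-aligned); 20..24  -- padding (4B); 24..32  src  (8B, 8-aligned); sizeof = 32, alignof = 8
0..72  proto  (72B, 8-aligned)
72..76  length  (4B, 4-aligned)
76..80  checksum  (4B, 4-aligned)
80..81  flags  (1B, 1-aligned)
81..88  -- padding (7B)
88..96  window  (8B, 8-aligned)
96..128  dst  (32B, 8-aligned)
within Slot: magic at 8
96 + 8 = 104

104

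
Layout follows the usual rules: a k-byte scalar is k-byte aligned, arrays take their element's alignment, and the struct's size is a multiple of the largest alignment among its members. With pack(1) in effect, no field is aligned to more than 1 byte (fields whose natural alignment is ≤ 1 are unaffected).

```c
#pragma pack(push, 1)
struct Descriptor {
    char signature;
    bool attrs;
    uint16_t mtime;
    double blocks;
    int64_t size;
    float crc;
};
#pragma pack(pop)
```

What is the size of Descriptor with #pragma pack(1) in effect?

24

0..1  signature  (1B, 1-aligned)
1..2  attrs  (1B, 1-aligned)
2..4  mtime  (2B, 1-aligned)
4..12  blocks  (8B, 1-aligned)
12..20  size  (8B, 1-aligned)
20..24  crc  (4B, 1-aligned)
sizeof = 24, alignof = 1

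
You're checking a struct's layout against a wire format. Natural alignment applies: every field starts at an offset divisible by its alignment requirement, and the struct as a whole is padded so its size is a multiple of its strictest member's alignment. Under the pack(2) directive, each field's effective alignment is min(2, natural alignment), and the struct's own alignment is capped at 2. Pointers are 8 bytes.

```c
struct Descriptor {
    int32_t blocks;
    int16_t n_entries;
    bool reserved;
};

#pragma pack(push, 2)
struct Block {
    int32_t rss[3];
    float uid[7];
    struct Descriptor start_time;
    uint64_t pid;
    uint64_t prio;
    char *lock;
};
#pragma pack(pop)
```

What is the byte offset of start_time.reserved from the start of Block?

Descriptor: @0: blocks [4B, align 4] → 4; @4: n_entries [2B, align 2] → 6; @6: reserved [1B, align 1] → 7; +1 tail pad (align 4); size 8, align 4
@0: rss [12B, align 2] → 12
@12: uid [28B, align 2] → 40
@40: start_time [8B, align 2] → 48
within Descriptor: reserved at 6
40 + 6 = 46

46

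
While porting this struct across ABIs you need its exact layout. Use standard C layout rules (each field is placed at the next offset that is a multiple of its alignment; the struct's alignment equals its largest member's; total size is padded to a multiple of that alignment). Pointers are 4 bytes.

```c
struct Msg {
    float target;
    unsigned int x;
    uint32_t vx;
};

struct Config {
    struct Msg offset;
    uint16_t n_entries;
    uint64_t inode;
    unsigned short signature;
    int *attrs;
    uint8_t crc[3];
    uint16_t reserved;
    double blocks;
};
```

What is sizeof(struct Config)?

Msg: 0..4  target  (4B, 4-aligned); 4..8  x  (4B, 4-aligned); 8..12  vx  (4B, 4-aligned); sizeof = 12, alignof = 4
0..12  offset  (12B, 4-aligned)
12..14  n_entries  (2B, 2-aligned)
14..16  -- padding (2B)
16..24  inode  (8B, 8-aligned)
24..26  signature  (2B, 2-aligned)
26..28  -- padding (2B)
28..32  attrs  (4B, 4-aligned)
32..35  crc  (3B, 1-aligned)
35..36  -- padding (1B)
36..38  reserved  (2B, 2-aligned)
38..40  -- padding (2B)
40..48  blocks  (8B, 8-aligned)
sizeof = 48, alignof = 8

48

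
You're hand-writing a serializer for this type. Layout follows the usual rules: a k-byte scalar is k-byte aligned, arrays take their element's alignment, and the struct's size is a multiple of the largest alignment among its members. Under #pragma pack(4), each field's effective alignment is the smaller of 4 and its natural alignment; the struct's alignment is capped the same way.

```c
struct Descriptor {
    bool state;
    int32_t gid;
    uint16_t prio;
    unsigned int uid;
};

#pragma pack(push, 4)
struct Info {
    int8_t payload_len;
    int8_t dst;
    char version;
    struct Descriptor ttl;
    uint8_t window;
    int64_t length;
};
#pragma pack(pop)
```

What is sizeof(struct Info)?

Descriptor: 0..1  state  (1B, 1-aligned); 1..4  -- padding (3B); 4..8  gid  (4B, 4-aligned); 8..10  prio  (2B, 2-aligned); 10..12  -- padding (2B); 12..16  uid  (4B, 4-aligned); sizeof = 16, alignof = 4
0..1  payload_len  (1B, 1-aligned)
1..2  dst  (1B, 1-aligned)
2..3  version  (1B, 1-aligned)
3..4  -- padding (1B)
4..20  ttl  (16B, 4-aligned)
20..21  window  (1B, 1-aligned)
21..24  -- padding (3B)
24..32  length  (8B, 4-aligned)
sizeof = 32, alignof = 4

32 bytes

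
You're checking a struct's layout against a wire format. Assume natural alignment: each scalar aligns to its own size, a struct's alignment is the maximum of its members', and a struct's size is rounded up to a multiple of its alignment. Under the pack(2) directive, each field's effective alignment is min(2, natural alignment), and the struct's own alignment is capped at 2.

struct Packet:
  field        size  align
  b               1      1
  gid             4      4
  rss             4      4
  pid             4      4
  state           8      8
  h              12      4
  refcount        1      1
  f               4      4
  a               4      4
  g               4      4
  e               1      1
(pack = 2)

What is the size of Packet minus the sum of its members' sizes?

0..1  b  (1B, 1-aligned)
1..2  -- padding (1B)
2..6  gid  (4B, 2-aligned)
6..10  rss  (4B, 2-aligned)
10..14  pid  (4B, 2-aligned)
14..22  state  (8B, 2-aligned)
22..34  h  (12B, 2-aligned)
34..35  refcount  (1B, 1-aligned)
35..36  -- padding (1B)
36..40  f  (4B, 2-aligned)
40..44  a  (4B, 2-aligned)
44..48  g  (4B, 2-aligned)
48..49  e  (1B, 1-aligned)
49..50  -- tail padding (1B)
sizeof = 50, alignof = 2
data bytes 47, size 50 → padding 3

3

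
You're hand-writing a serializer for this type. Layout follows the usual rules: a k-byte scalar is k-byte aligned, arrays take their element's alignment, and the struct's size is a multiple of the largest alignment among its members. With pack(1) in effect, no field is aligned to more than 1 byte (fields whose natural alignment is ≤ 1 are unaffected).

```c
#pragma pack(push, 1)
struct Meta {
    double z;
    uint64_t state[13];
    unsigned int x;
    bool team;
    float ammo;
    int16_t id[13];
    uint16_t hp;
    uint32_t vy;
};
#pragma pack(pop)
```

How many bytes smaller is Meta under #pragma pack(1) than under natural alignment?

7

natural layout:
  @0: z [8B, align 8] → 8
  @8: state [104B, align 8] → 112
  @112: x [4B, align 4] → 116
  @116: team [1B, align 1] → 117
  +3 pad (align 4)
  @120: ammo [4B, align 4] → 124
  @124: id [26B, align 2] → 150
  @150: hp [2B, align 2] → 152
  @152: vy [4B, align 4] → 156
  +4 tail pad (align 8)
  size 160, align 8
packed(1) layout:
  @0: z [8B, align 1] → 8
  @8: state [104B, align 1] → 112
  @112: x [4B, align 1] → 116
  @116: team [1B, align 1] → 117
  @117: ammo [4B, align 1] → 121
  @121: id [26B, align 1] → 147
  @147: hp [2B, align 1] → 149
  @149: vy [4B, align 1] → 153
  size 153, align 1
160 − 153 = 7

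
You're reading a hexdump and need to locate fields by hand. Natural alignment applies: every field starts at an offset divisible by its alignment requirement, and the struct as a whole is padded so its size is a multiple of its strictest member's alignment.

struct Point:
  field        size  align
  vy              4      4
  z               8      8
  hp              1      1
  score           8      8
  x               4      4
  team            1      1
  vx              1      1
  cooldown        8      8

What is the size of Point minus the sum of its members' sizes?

0..4  vy  (4B, 4-aligned)
4..8  -- padding (4B)
8..16  z  (8B, 8-aligned)
16..17  hp  (1B, 1-aligned)
17..24  -- padding (7B)
24..32  score  (8B, 8-aligned)
32..36  x  (4B, 4-aligned)
36..37  team  (1B, 1-aligned)
37..38  vx  (1B, 1-aligned)
38..40  -- padding (2B)
40..48  cooldown  (8B, 8-aligned)
sizeof = 48, alignof = 8
data bytes 35, size 48 → padding 13

13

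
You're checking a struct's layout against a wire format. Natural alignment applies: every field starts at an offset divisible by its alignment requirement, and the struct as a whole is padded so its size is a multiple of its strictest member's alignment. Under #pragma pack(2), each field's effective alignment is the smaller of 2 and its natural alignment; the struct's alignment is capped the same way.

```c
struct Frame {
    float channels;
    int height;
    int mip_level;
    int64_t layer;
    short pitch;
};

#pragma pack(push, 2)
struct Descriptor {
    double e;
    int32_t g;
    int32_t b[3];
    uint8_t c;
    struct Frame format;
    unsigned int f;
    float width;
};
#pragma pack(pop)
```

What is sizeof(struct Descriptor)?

Frame: 0..4  channels  (4B, 4-aligned); 4..8  height  (4B, 4-aligned); 8..12  mip_level  (4B, 4-aligned); 12..16  -- padding (4B); 16..24  layer  (8B, 8-aligned); 24..26  pitch  (2B, 2-aligned); 26..32  -- tail padding (6B); sizeof = 32, alignof = 8
0..8  e  (8B, 2-aligned)
8..12  g  (4B, 2-aligned)
12..24  b  (12B, 2-aligned)
24..25  c  (1B, 1-aligned)
25..26  -- padding (1B)
26..58  format  (32B, 2-aligned)
58..62  f  (4B, 2-aligned)
62..66  width  (4B, 2-aligned)
sizeof = 66, alignof = 2

66 bytes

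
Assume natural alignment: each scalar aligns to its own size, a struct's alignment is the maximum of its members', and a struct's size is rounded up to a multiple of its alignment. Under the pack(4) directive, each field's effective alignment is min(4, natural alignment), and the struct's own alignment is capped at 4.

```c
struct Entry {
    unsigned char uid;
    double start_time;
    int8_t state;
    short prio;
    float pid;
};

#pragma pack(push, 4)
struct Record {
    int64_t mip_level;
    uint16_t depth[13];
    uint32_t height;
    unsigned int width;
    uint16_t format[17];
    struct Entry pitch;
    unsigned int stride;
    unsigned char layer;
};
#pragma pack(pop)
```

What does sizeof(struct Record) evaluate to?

Entry: @0: uid [1B, align 1] → 1; +7 pad (align 8); @8: start_time [8B, align 8] → 16; @16: state [1B, align 1] → 17; +1 pad (align 2); @18: prio [2B, align 2] → 20; @20: pid [4B, align 4] → 24; size 24, align 8
@0: mip_level [8B, align 4] → 8
@8: depth [26B, align 2] → 34
+2 pad (align 4)
@36: height [4B, align 4] → 40
@40: width [4B, align 4] → 44
@44: format [34B, align 2] → 78
+2 pad (align 4)
@80: pitch [24B, align 4] → 104
@104: stride [4B, align 4] → 108
@108: layer [1B, align 1] → 109
+3 tail pad (align 4)
size 112, align 4

112 bytes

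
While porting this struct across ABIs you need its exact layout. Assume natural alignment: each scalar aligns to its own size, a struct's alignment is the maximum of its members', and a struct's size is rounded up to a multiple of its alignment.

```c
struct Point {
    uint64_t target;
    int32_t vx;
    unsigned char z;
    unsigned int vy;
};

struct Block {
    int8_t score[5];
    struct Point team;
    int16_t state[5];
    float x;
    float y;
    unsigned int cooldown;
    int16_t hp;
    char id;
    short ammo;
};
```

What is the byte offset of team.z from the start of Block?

Point: 0..8  target  (8B, 8-aligned); 8..12  vx  (4B, 4-aligned); 12..13  z  (1B, 1-aligned); 13..16  -- padding (3B); 16..20  vy  (4B, 4-aligned); 20..24  -- tail padding (4B); sizeof = 24, alignof = 8
0..5  score  (5B, 1-aligned)
5..8  -- padding (3B)
8..32  team  (24B, 8-aligned)
within Point: z at 12
8 + 12 = 20

20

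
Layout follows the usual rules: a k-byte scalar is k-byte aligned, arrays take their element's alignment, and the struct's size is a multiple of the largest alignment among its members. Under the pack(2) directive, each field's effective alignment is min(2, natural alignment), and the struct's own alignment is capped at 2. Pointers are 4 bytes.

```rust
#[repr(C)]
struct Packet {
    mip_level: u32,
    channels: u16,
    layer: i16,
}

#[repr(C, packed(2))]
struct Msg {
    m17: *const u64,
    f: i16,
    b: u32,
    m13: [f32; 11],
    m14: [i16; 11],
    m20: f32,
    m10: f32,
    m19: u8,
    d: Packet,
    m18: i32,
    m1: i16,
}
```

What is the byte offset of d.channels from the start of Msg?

Packet: @0: mip_level [4B, align 4] → 4; @4: channels [2B, align 2] → 6; @6: layer [2B, align 2] → 8; size 8, align 4
@0: m17 [4B, align 2] → 4
@4: f [2B, align 2] → 6
@6: b [4B, align 2] → 10
@10: m13 [44B, align 2] → 54
@54: m14 [22B, align 2] → 76
@76: m20 [4B, align 2] → 80
@80: m10 [4B, align 2] → 84
@84: m19 [1B, align 1] → 85
+1 pad (align 2)
@86: d [8B, align 2] → 94
within Packet: channels at 4
86 + 4 = 90

90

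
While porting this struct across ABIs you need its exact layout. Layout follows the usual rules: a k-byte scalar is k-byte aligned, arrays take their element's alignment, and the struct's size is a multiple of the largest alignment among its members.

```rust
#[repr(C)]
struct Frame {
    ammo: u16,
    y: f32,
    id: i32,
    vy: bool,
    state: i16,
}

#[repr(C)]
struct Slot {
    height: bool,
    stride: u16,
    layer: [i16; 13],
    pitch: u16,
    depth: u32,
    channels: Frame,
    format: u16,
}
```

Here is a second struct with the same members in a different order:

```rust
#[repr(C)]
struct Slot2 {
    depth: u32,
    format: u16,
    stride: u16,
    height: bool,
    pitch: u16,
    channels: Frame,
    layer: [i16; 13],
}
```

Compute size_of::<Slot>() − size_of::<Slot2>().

0

Frame: @0: ammo [2B, align 2] → 2; +2 pad (align 4); @4: y [4B, align 4] → 8; @8: id [4B, align 4] → 12; @12: vy [1B, align 1] → 13; +1 pad (align 2); @14: state [2B, align 2] → 16; size 16, align 4
@0: height [1B, align 1] → 1
+1 pad (align 2)
@2: stride [2B, align 2] → 4
@4: layer [26B, align 2] → 30
@30: pitch [2B, align 2] → 32
@32: depth [4B, align 4] → 36
@36: channels [16B, align 4] → 52
@52: format [2B, align 2] → 54
+2 tail pad (align 4)
size 56, align 4
— Slot2 —
@0: depth [4B, align 4] → 4
@4: format [2B, align 2] → 6
@6: stride [2B, align 2] → 8
@8: height [1B, align 1] → 9
+1 pad (align 2)
@10: pitch [2B, align 2] → 12
@12: channels [16B, align 4] → 28
@28: layer [26B, align 2] → 54
+2 tail pad (align 4)
size 56, align 4
56 − 56 = 0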